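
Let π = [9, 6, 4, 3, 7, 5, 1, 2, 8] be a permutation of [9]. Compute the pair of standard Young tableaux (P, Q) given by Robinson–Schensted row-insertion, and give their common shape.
P = [1, 2, 8] / [3, 5] / [4, 7] / [6] / [9];  Q = [1, 5, 9] / [2, 6] / [3, 8] / [4] / [7];  common shape = (3, 2, 2, 1, 1)

Row-insert the values π_1, π_2, … into P one at a time, bumping the leftmost entry strictly greater than the inserted value down to the next row. The recording tableau Q records, in position (i, j), the step at which that cell was added to P.
  Insert 9 (step 1): P = [9];  Q = [1]
  Insert 6 (step 2): P = [6] / [9];  Q = [1] / [2]
  Insert 4 (step 3): P = [4] / [6] / [9];  Q = [1] / [2] / [3]
  Insert 3 (step 4): P = [3] / [4] / [6] / [9];  Q = [1] / [2] / [3] / [4]
  Insert 7 (step 5): P = [3, 7] / [4] / [6] / [9];  Q = [1, 5] / [2] / [3] / [4]
  Insert 5 (step 6): P = [3, 5] / [4, 7] / [6] / [9];  Q = [1, 5] / [2, 6] / [3] / [4]
  Insert 1 (step 7): P = [1, 5] / [3, 7] / [4] / [6] / [9];  Q = [1, 5] / [2, 6] / [3] / [4] / [7]
  Insert 2 (step 8): P = [1, 2] / [3, 5] / [4, 7] / [6] / [9];  Q = [1, 5] / [2, 6] / [3, 8] / [4] / [7]
  Insert 8 (step 9): P = [1, 2, 8] / [3, 5] / [4, 7] / [6] / [9];  Q = [1, 5, 9] / [2, 6] / [3, 8] / [4] / [7]
Final shape: (3, 2, 2, 1, 1).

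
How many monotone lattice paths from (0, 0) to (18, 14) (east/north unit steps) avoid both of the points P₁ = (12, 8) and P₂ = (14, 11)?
Number of paths = 243119820

Inclusion–exclusion. Total paths: C(32, 18) = 471435600. Through P₁: C(20, 12)·C(12, 6) = 116396280. Through P₂: C(25, 14)·C(7, 4) = 156009000. Since P₁ is strictly southwest of P₂, a monotone path through both must visit P₁ then P₂; paths through both = C(20, 12)·C(5, 2)·C(7, 4) = 44089500. Avoid both = 471435600 − 116396280 − 156009000 + 44089500 = 243119820.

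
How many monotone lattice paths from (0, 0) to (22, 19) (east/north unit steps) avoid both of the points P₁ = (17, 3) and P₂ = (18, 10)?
Number of paths = 235262969490

Inclusion–exclusion. Total paths: C(41, 22) = 244662670200. Through P₁: C(20, 17)·C(21, 5) = 23197860. Through P₂: C(28, 18)·C(13, 4) = 9383023650. Since P₁ is strictly southwest of P₂, a monotone path through both must visit P₁ then P₂; paths through both = C(20, 17)·C(8, 1)·C(13, 4) = 6520800. Avoid both = 244662670200 − 23197860 − 9383023650 + 6520800 = 235262969490.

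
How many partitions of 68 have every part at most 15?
p(68, parts ≤ 15) = 1497696

Use the recurrence p(n, m) = p(n, m−1) + p(n−m, m): either the largest part is < m (count p(n, m−1)) or the largest part is exactly m (remove one copy of m, count p(n−m, m)). With p(0, ·) = 1 this gives p(68, parts ≤ 15) = 1497696. (By conjugating Young diagrams, this also counts partitions of 68 into at most 15 parts.)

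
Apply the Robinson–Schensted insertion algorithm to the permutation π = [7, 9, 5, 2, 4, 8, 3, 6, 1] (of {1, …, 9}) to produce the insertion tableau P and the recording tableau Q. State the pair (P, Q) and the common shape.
P = [1, 3, 6] / [2, 8] / [4, 9] / [5] / [7];  Q = [1, 2, 6] / [3, 5] / [4, 8] / [7] / [9];  common shape = (3, 2, 2, 1, 1)

Row-insert the values π_1, π_2, … into P one at a time, bumping the leftmost entry strictly greater than the inserted value down to the next row. The recording tableau Q records, in position (i, j), the step at which that cell was added to P.
  Insert 7 (step 1): P = [7];  Q = [1]
  Insert 9 (step 2): P = [7, 9];  Q = [1, 2]
  Insert 5 (step 3): P = [5, 9] / [7];  Q = [1, 2] / [3]
  Insert 2 (step 4): P = [2, 9] / [5] / [7];  Q = [1, 2] / [3] / [4]
  Insert 4 (step 5): P = [2, 4] / [5, 9] / [7];  Q = [1, 2] / [3, 5] / [4]
  Insert 8 (step 6): P = [2, 4, 8] / [5, 9] / [7];  Q = [1, 2, 6] / [3, 5] / [4]
  Insert 3 (step 7): P = [2, 3, 8] / [4, 9] / [5] / [7];  Q = [1, 2, 6] / [3, 5] / [4] / [7]
  Insert 6 (step 8): P = [2, 3, 6] / [4, 8] / [5, 9] / [7];  Q = [1, 2, 6] / [3, 5] / [4, 8] / [7]
  Insert 1 (step 9): P = [1, 3, 6] / [2, 8] / [4, 9] / [5] / [7];  Q = [1, 2, 6] / [3, 5] / [4, 8] / [7] / [9]
Final shape: (3, 2, 2, 1, 1).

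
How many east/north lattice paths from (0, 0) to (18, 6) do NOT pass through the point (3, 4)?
Number of paths = 129836

Total paths from (0, 0) to (18, 6): C(24, 18) = 134596. Paths through (3, 4): (paths (0, 0) → (3, 4)) × (paths (3, 4) → (18, 6)) = C(7, 3) · C(17, 15) = 35 · 136 = 4760. Avoidance count = 134596 − 4760 = 129836.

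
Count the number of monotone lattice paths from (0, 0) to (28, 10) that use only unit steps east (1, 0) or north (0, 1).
Number of paths = 472733756

A monotone lattice path from (0, 0) to (28, 10) consists of 28 east steps and 10 north steps in some order, so it is determined by which 28 of the 38 steps are east. The count is C(38, 28) = 472733756.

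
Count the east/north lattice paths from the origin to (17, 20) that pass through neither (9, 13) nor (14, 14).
Number of paths = 9585376290

Inclusion–exclusion. Total paths: C(37, 17) = 15905368710. Through P₁: C(22, 9)·C(15, 8) = 3200897700. Through P₂: C(28, 14)·C(9, 3) = 3369794400. Since P₁ is strictly southwest of P₂, a monotone path through both must visit P₁ then P₂; paths through both = C(22, 9)·C(6, 5)·C(9, 3) = 250699680. Avoid both = 15905368710 − 3200897700 − 3369794400 + 250699680 = 9585376290.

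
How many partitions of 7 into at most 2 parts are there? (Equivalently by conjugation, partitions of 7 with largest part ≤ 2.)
p(7, parts ≤ 2) = 4

Partitions of 7 with all parts ≤ 2: 2+2+2+1, 2+2+1+1+1, 2+1+1+1+1+1, 1+1+1+1+1+1+1. Count = 4.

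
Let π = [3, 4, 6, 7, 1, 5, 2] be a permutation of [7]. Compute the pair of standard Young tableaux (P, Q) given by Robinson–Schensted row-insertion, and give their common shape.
P = [1, 2, 5, 7] / [3, 4] / [6];  Q = [1, 2, 3, 4] / [5, 6] / [7];  common shape = (4, 2, 1)

Row-insert the values π_1, π_2, … into P one at a time, bumping the leftmost entry strictly greater than the inserted value down to the next row. The recording tableau Q records, in position (i, j), the step at which that cell was added to P.
  Insert 3 (step 1): P = [3];  Q = [1]
  Insert 4 (step 2): P = [3, 4];  Q = [1, 2]
  Insert 6 (step 3): P = [3, 4, 6];  Q = [1, 2, 3]
  Insert 7 (step 4): P = [3, 4, 6, 7];  Q = [1, 2, 3, 4]
  Insert 1 (step 5): P = [1, 4, 6, 7] / [3];  Q = [1, 2, 3, 4] / [5]
  Insert 5 (step 6): P = [1, 4, 5, 7] / [3, 6];  Q = [1, 2, 3, 4] / [5, 6]
  Insert 2 (step 7): P = [1, 2, 5, 7] / [3, 4] / [6];  Q = [1, 2, 3, 4] / [5, 6] / [7]
Final shape: (4, 2, 1).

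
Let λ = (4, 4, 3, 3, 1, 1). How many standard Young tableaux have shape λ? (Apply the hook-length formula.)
# SYT of shape (4, 4, 3, 3, 1, 1) = 336336

Hook-length formula: f^λ = n! / Π hook(c), product over all cells c of the Young diagram. For λ = (4, 4, 3, 3, 1, 1), n = 16 boxes. Hook lengths by row (left-to-right, top-to-bottom): [9, 6, 5, 2]; [8, 5, 4, 1]; [6, 3, 2]; [5, 2, 1]; [2]; [1]. Product of hooks = 62208000. So f^λ = 16! / 62208000 = 20922789888000 / 62208000 = 336336.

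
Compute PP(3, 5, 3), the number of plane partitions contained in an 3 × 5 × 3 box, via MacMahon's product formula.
PP(3, 5, 3) = 14112

Evaluate the triple product over i = 1..3, j = 1..5, k = 1..3. The factors are (2/1) · (3/2) · (4/3) · (3/2) · (4/3) · (5/4) · (4/3) · (5/4) · … (45 factors total). The numerators and denominators telescope so the product is an integer; carrying out the multiplication exactly gives PP(3, 5, 3) = 14112.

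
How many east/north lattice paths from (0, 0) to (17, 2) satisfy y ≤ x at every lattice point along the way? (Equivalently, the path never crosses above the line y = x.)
Number of paths = 152

By the reflection principle (André's argument), the number of monotone paths to (17, 2) with n ≤ m that never go above y = x is C(19, 17) − C(19, 18) = 171 − 19 = 152.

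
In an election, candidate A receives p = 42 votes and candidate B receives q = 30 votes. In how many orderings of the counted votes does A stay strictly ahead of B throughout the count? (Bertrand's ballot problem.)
Strict-lead orderings = 27384596126328843248

Total orderings of the 72 votes with 42 for A: C(72, 42) = 164307576757973059488. By the Bertrand ballot formula (Cycle Lemma / reflection principle), the number of orderings in which A is strictly ahead of B throughout is (p − q)/(p + q) · C(p + q, p) = (42 − 30)/(42 + 30) · 164307576757973059488 = 27384596126328843248.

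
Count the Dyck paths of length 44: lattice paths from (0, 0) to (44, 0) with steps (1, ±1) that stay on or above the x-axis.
C_22 = 91482563640

These Dyck paths are counted by the Catalan number C_n = (1/(n + 1)) · C(2n, n). For n = 22: C_22 = (1/23) · C(44, 22) = 2104098963720/23 = 91482563640.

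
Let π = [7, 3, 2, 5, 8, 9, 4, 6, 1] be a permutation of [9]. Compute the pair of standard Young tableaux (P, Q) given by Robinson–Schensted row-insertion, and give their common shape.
P = [1, 4, 6, 9] / [2, 5, 8] / [3] / [7];  Q = [1, 4, 5, 6] / [2, 7, 8] / [3] / [9];  common shape = (4, 3, 1, 1)

Row-insert the values π_1, π_2, … into P one at a time, bumping the leftmost entry strictly greater than the inserted value down to the next row. The recording tableau Q records, in position (i, j), the step at which that cell was added to P.
  Insert 7 (step 1): P = [7];  Q = [1]
  Insert 3 (step 2): P = [3] / [7];  Q = [1] / [2]
  Insert 2 (step 3): P = [2] / [3] / [7];  Q = [1] / [2] / [3]
  Insert 5 (step 4): P = [2, 5] / [3] / [7];  Q = [1, 4] / [2] / [3]
  Insert 8 (step 5): P = [2, 5, 8] / [3] / [7];  Q = [1, 4, 5] / [2] / [3]
  Insert 9 (step 6): P = [2, 5, 8, 9] / [3] / [7];  Q = [1, 4, 5, 6] / [2] / [3]
  Insert 4 (step 7): P = [2, 4, 8, 9] / [3, 5] / [7];  Q = [1, 4, 5, 6] / [2, 7] / [3]
  Insert 6 (step 8): P = [2, 4, 6, 9] / [3, 5, 8] / [7];  Q = [1, 4, 5, 6] / [2, 7, 8] / [3]
  Insert 1 (step 9): P = [1, 4, 6, 9] / [2, 5, 8] / [3] / [7];  Q = [1, 4, 5, 6] / [2, 7, 8] / [3] / [9]
Final shape: (4, 3, 1, 1).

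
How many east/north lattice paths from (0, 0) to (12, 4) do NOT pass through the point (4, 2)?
Number of paths = 1145

Total paths from (0, 0) to (12, 4): C(16, 12) = 1820. Paths through (4, 2): (paths (0, 0) → (4, 2)) × (paths (4, 2) → (12, 4)) = C(6, 4) · C(10, 8) = 15 · 45 = 675. Avoidance count = 1820 − 675 = 1145.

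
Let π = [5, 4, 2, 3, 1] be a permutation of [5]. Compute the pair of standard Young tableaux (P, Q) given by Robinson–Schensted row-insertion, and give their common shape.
P = [1, 3] / [2] / [4] / [5];  Q = [1, 4] / [2] / [3] / [5];  common shape = (2, 1, 1, 1)

Row-insert the values π_1, π_2, … into P one at a time, bumping the leftmost entry strictly greater than the inserted value down to the next row. The recording tableau Q records, in position (i, j), the step at which that cell was added to P.
  Insert 5 (step 1): P = [5];  Q = [1]
  Insert 4 (step 2): P = [4] / [5];  Q = [1] / [2]
  Insert 2 (step 3): P = [2] / [4] / [5];  Q = [1] / [2] / [3]
  Insert 3 (step 4): P = [2, 3] / [4] / [5];  Q = [1, 4] / [2] / [3]
  Insert 1 (step 5): P = [1, 3] / [2] / [4] / [5];  Q = [1, 4] / [2] / [3] / [5]
Final shape: (2, 1, 1, 1).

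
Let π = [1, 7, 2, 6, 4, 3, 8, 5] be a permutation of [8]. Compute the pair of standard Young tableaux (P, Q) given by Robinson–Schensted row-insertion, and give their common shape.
P = [1, 2, 3, 5] / [4, 8] / [6] / [7];  Q = [1, 2, 4, 7] / [3, 8] / [5] / [6];  common shape = (4, 2, 1, 1)

Row-insert the values π_1, π_2, … into P one at a time, bumping the leftmost entry strictly greater than the inserted value down to the next row. The recording tableau Q records, in position (i, j), the step at which that cell was added to P.
  Insert 1 (step 1): P = [1];  Q = [1]
  Insert 7 (step 2): P = [1, 7];  Q = [1, 2]
  Insert 2 (step 3): P = [1, 2] / [7];  Q = [1, 2] / [3]
  Insert 6 (step 4): P = [1, 2, 6] / [7];  Q = [1, 2, 4] / [3]
  Insert 4 (step 5): P = [1, 2, 4] / [6] / [7];  Q = [1, 2, 4] / [3] / [5]
  Insert 3 (step 6): P = [1, 2, 3] / [4] / [6] / [7];  Q = [1, 2, 4] / [3] / [5] / [6]
  Insert 8 (step 7): P = [1, 2, 3, 8] / [4] / [6] / [7];  Q = [1, 2, 4, 7] / [3] / [5] / [6]
  Insert 5 (step 8): P = [1, 2, 3, 5] / [4, 8] / [6] / [7];  Q = [1, 2, 4, 7] / [3, 8] / [5] / [6]
Final shape: (4, 2, 1, 1).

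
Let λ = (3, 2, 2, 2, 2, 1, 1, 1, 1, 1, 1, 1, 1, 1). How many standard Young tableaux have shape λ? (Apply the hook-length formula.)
# SYT of shape (3, 2, 2, 2, 2, 1, 1, 1, 1, 1, 1, 1, 1, 1) = 121125

Hook-length formula: f^λ = n! / Π hook(c), product over all cells c of the Young diagram. For λ = (3, 2, 2, 2, 2, 1, 1, 1, 1, 1, 1, 1, 1, 1), n = 20 boxes. Hook lengths by row (left-to-right, top-to-bottom): [16, 6, 1]; [14, 4]; [13, 3]; [12, 2]; [11, 1]; [9]; [8]; [7]; [6]; [5]; [4]; [3]; [2]; [1]. Product of hooks = 20085878292480. So f^λ = 20! / 20085878292480 = 2432902008176640000 / 20085878292480 = 121125.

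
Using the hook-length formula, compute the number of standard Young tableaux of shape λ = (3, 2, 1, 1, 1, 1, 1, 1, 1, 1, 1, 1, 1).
# SYT of shape (3, 2, 1, 1, 1, 1, 1, 1, 1, 1, 1, 1, 1) = 896

Hook-length formula: f^λ = n! / Π hook(c), product over all cells c of the Young diagram. For λ = (3, 2, 1, 1, 1, 1, 1, 1, 1, 1, 1, 1, 1), n = 16 boxes. Hook lengths by row (left-to-right, top-to-bottom): [15, 3, 1]; [13, 1]; [11]; [10]; [9]; [8]; [7]; [6]; [5]; [4]; [3]; [2]; [1]. Product of hooks = 23351328000. So f^λ = 16! / 23351328000 = 20922789888000 / 23351328000 = 896.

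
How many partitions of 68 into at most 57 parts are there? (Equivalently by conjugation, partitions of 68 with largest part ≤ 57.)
p(68, parts ≤ 57) = 3087596

Use the recurrence p(n, m) = p(n, m−1) + p(n−m, m): either the largest part is < m (count p(n, m−1)) or the largest part is exactly m (remove one copy of m, count p(n−m, m)). With p(0, ·) = 1 this gives p(68, parts ≤ 57) = 3087596. (By conjugating Young diagrams, this also counts partitions of 68 into at most 57 parts.)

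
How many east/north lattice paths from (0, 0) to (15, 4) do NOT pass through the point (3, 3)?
Number of paths = 3616

Total paths from (0, 0) to (15, 4): C(19, 15) = 3876. Paths through (3, 3): (paths (0, 0) → (3, 3)) × (paths (3, 3) → (15, 4)) = C(6, 3) · C(13, 12) = 20 · 13 = 260. Avoidance count = 3876 − 260 = 3616.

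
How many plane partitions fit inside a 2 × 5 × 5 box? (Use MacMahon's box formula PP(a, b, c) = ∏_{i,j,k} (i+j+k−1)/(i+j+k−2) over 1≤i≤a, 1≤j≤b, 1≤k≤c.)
PP(2, 5, 5) = 19404

Evaluate the triple product over i = 1..2, j = 1..5, k = 1..5. The factors are (2/1) · (3/2) · (4/3) · (5/4) · (6/5) · (3/2) · (4/3) · (5/4) · … (50 factors total). The numerators and denominators telescope so the product is an integer; carrying out the multiplication exactly gives PP(2, 5, 5) = 19404.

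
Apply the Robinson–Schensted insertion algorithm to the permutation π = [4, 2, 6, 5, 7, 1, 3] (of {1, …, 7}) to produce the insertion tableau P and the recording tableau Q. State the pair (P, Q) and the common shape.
P = [1, 3, 7] / [2, 5] / [4, 6];  Q = [1, 3, 5] / [2, 4] / [6, 7];  common shape = (3, 2, 2)

Row-insert the values π_1, π_2, … into P one at a time, bumping the leftmost entry strictly greater than the inserted value down to the next row. The recording tableau Q records, in position (i, j), the step at which that cell was added to P.
  Insert 4 (step 1): P = [4];  Q = [1]
  Insert 2 (step 2): P = [2] / [4];  Q = [1] / [2]
  Insert 6 (step 3): P = [2, 6] / [4];  Q = [1, 3] / [2]
  Insert 5 (step 4): P = [2, 5] / [4, 6];  Q = [1, 3] / [2, 4]
  Insert 7 (step 5): P = [2, 5, 7] / [4, 6];  Q = [1, 3, 5] / [2, 4]
  Insert 1 (step 6): P = [1, 5, 7] / [2, 6] / [4];  Q = [1, 3, 5] / [2, 4] / [6]
  Insert 3 (step 7): P = [1, 3, 7] / [2, 5] / [4, 6];  Q = [1, 3, 5] / [2, 4] / [6, 7]
Final shape: (3, 2, 2).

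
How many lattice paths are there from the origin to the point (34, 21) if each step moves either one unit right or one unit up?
Number of paths = 841728816603675

A monotone lattice path from (0, 0) to (34, 21) consists of 34 east steps and 21 north steps in some order, so it is determined by which 34 of the 55 steps are east. The count is C(55, 34) = 841728816603675.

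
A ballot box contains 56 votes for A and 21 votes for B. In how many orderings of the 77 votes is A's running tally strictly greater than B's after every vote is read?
Strict-lead orderings = 1816689520403260900

Total orderings of the 77 votes with 56 for A: C(77, 56) = 3996716944887173980. By the Bertrand ballot formula (Cycle Lemma / reflection principle), the number of orderings in which A is strictly ahead of B throughout is (p − q)/(p + q) · C(p + q, p) = (56 − 21)/(56 + 21) · 3996716944887173980 = 1816689520403260900.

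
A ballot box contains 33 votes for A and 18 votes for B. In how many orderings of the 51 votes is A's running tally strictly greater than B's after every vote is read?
Strict-lead orderings = 8206149492625

Total orderings of the 51 votes with 33 for A: C(51, 33) = 27900908274925. By the Bertrand ballot formula (Cycle Lemma / reflection principle), the number of orderings in which A is strictly ahead of B throughout is (p − q)/(p + q) · C(p + q, p) = (33 − 18)/(33 + 18) · 27900908274925 = 8206149492625.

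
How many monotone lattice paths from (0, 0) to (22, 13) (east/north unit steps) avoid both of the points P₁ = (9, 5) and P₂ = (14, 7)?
Number of paths = 846014106

Inclusion–exclusion. Total paths: C(35, 22) = 1476337800. Through P₁: C(14, 9)·C(21, 13) = 407386980. Through P₂: C(21, 14)·C(14, 8) = 349188840. Since P₁ is strictly southwest of P₂, a monotone path through both must visit P₁ then P₂; paths through both = C(14, 9)·C(7, 5)·C(14, 8) = 126252126. Avoid both = 1476337800 − 407386980 − 349188840 + 126252126 = 846014106.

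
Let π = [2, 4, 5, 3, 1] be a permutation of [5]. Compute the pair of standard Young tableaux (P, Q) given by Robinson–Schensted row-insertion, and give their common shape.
P = [1, 3, 5] / [2] / [4];  Q = [1, 2, 3] / [4] / [5];  common shape = (3, 1, 1)

Row-insert the values π_1, π_2, … into P one at a time, bumping the leftmost entry strictly greater than the inserted value down to the next row. The recording tableau Q records, in position (i, j), the step at which that cell was added to P.
  Insert 2 (step 1): P = [2];  Q = [1]
  Insert 4 (step 2): P = [2, 4];  Q = [1, 2]
  Insert 5 (step 3): P = [2, 4, 5];  Q = [1, 2, 3]
  Insert 3 (step 4): P = [2, 3, 5] / [4];  Q = [1, 2, 3] / [4]
  Insert 1 (step 5): P = [1, 3, 5] / [2] / [4];  Q = [1, 2, 3] / [4] / [5]
Final shape: (3, 1, 1).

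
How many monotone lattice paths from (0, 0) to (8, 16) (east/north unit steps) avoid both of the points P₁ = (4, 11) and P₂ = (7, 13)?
Number of paths = 308001

Inclusion–exclusion. Total paths: C(24, 8) = 735471. Through P₁: C(15, 4)·C(9, 4) = 171990. Through P₂: C(20, 7)·C(4, 1) = 310080. Since P₁ is strictly southwest of P₂, a monotone path through both must visit P₁ then P₂; paths through both = C(15, 4)·C(5, 3)·C(4, 1) = 54600. Avoid both = 735471 − 171990 − 310080 + 54600 = 308001.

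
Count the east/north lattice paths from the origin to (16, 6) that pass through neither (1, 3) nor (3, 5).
Number of paths = 70901

Inclusion–exclusion. Total paths: C(22, 16) = 74613. Through P₁: C(4, 1)·C(18, 15) = 3264. Through P₂: C(8, 3)·C(14, 13) = 784. Since P₁ is strictly southwest of P₂, a monotone path through both must visit P₁ then P₂; paths through both = C(4, 1)·C(4, 2)·C(14, 13) = 336. Avoid both = 74613 − 3264 − 784 + 336 = 70901.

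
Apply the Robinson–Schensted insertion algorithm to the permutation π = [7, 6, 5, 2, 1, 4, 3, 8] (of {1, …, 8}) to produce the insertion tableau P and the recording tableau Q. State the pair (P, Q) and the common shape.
P = [1, 3, 8] / [2, 4] / [5] / [6] / [7];  Q = [1, 6, 8] / [2, 7] / [3] / [4] / [5];  common shape = (3, 2, 1, 1, 1)

Row-insert the values π_1, π_2, … into P one at a time, bumping the leftmost entry strictly greater than the inserted value down to the next row. The recording tableau Q records, in position (i, j), the step at which that cell was added to P.
  Insert 7 (step 1): P = [7];  Q = [1]
  Insert 6 (step 2): P = [6] / [7];  Q = [1] / [2]
  Insert 5 (step 3): P = [5] / [6] / [7];  Q = [1] / [2] / [3]
  Insert 2 (step 4): P = [2] / [5] / [6] / [7];  Q = [1] / [2] / [3] / [4]
  Insert 1 (step 5): P = [1] / [2] / [5] / [6] / [7];  Q = [1] / [2] / [3] / [4] / [5]
  Insert 4 (step 6): P = [1, 4] / [2] / [5] / [6] / [7];  Q = [1, 6] / [2] / [3] / [4] / [5]
  Insert 3 (step 7): P = [1, 3] / [2, 4] / [5] / [6] / [7];  Q = [1, 6] / [2, 7] / [3] / [4] / [5]
  Insert 8 (step 8): P = [1, 3, 8] / [2, 4] / [5] / [6] / [7];  Q = [1, 6, 8] / [2, 7] / [3] / [4] / [5]
Final shape: (3, 2, 1, 1, 1).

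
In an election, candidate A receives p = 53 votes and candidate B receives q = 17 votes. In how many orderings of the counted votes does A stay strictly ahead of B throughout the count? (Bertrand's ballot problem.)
Strict-lead orderings = 4051508174260272

Total orderings of the 70 votes with 53 for A: C(70, 53) = 7877932561061640. By the Bertrand ballot formula (Cycle Lemma / reflection principle), the number of orderings in which A is strictly ahead of B throughout is (p − q)/(p + q) · C(p + q, p) = (53 − 17)/(53 + 17) · 7877932561061640 = 4051508174260272.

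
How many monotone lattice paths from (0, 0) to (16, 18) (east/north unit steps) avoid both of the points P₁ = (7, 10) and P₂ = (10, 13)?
Number of paths = 1382321578

Inclusion–exclusion. Total paths: C(34, 16) = 2203961430. Through P₁: C(17, 7)·C(17, 9) = 472780880. Through P₂: C(23, 10)·C(11, 6) = 528558492. Since P₁ is strictly southwest of P₂, a monotone path through both must visit P₁ then P₂; paths through both = C(17, 7)·C(6, 3)·C(11, 6) = 179699520. Avoid both = 2203961430 − 472780880 − 528558492 + 179699520 = 1382321578.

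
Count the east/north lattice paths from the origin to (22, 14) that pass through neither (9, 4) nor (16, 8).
Number of paths = 2516732606

Inclusion–exclusion. Total paths: C(36, 22) = 3796297200. Through P₁: C(13, 9)·C(23, 13) = 818007190. Through P₂: C(24, 16)·C(12, 6) = 679575204. Since P₁ is strictly southwest of P₂, a monotone path through both must visit P₁ then P₂; paths through both = C(13, 9)·C(11, 7)·C(12, 6) = 218017800. Avoid both = 3796297200 − 818007190 − 679575204 + 218017800 = 2516732606.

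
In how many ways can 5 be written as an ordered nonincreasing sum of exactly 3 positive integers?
p(5, 3 parts) = 2

Partitions of n into exactly k parts ↔ partitions of n − k into at most k parts (subtract 1 from each part). For n = 5, k = 3, the partitions are: 3+1+1, 2+2+1. Count = 2.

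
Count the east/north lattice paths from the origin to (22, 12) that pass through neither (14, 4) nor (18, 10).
Number of paths = 321764190

Inclusion–exclusion. Total paths: C(34, 22) = 548354040. Through P₁: C(18, 14)·C(16, 8) = 39382200. Through P₂: C(28, 18)·C(6, 4) = 196846650. Since P₁ is strictly southwest of P₂, a monotone path through both must visit P₁ then P₂; paths through both = C(18, 14)·C(10, 4)·C(6, 4) = 9639000. Avoid both = 548354040 − 39382200 − 196846650 + 9639000 = 321764190.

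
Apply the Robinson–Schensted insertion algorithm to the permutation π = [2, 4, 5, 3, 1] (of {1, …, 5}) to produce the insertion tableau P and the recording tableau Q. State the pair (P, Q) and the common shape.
P = [1, 3, 5] / [2] / [4];  Q = [1, 2, 3] / [4] / [5];  common shape = (3, 1, 1)

Row-insert the values π_1, π_2, … into P one at a time, bumping the leftmost entry strictly greater than the inserted value down to the next row. The recording tableau Q records, in position (i, j), the step at which that cell was added to P.
  Insert 2 (step 1): P = [2];  Q = [1]
  Insert 4 (step 2): P = [2, 4];  Q = [1, 2]
  Insert 5 (step 3): P = [2, 4, 5];  Q = [1, 2, 3]
  Insert 3 (step 4): P = [2, 3, 5] / [4];  Q = [1, 2, 3] / [4]
  Insert 1 (step 5): P = [1, 3, 5] / [2] / [4];  Q = [1, 2, 3] / [4] / [5]
Final shape: (3, 1, 1).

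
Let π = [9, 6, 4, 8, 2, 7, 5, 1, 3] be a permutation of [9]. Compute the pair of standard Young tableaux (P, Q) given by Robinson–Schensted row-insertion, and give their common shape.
P = [1, 3] / [2, 5] / [4, 7] / [6, 8] / [9];  Q = [1, 4] / [2, 6] / [3, 7] / [5, 9] / [8];  common shape = (2, 2, 2, 2, 1)

Row-insert the values π_1, π_2, … into P one at a time, bumping the leftmost entry strictly greater than the inserted value down to the next row. The recording tableau Q records, in position (i, j), the step at which that cell was added to P.
  Insert 9 (step 1): P = [9];  Q = [1]
  Insert 6 (step 2): P = [6] / [9];  Q = [1] / [2]
  Insert 4 (step 3): P = [4] / [6] / [9];  Q = [1] / [2] / [3]
  Insert 8 (step 4): P = [4, 8] / [6] / [9];  Q = [1, 4] / [2] / [3]
  Insert 2 (step 5): P = [2, 8] / [4] / [6] / [9];  Q = [1, 4] / [2] / [3] / [5]
  Insert 7 (step 6): P = [2, 7] / [4, 8] / [6] / [9];  Q = [1, 4] / [2, 6] / [3] / [5]
  Insert 5 (step 7): P = [2, 5] / [4, 7] / [6, 8] / [9];  Q = [1, 4] / [2, 6] / [3, 7] / [5]
  Insert 1 (step 8): P = [1, 5] / [2, 7] / [4, 8] / [6] / [9];  Q = [1, 4] / [2, 6] / [3, 7] / [5] / [8]
  Insert 3 (step 9): P = [1, 3] / [2, 5] / [4, 7] / [6, 8] / [9];  Q = [1, 4] / [2, 6] / [3, 7] / [5, 9] / [8]
Final shape: (2, 2, 2, 2, 1).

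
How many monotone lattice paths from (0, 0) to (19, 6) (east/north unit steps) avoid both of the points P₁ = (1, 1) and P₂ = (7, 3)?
Number of paths = 80682

Inclusion–exclusion. Total paths: C(25, 19) = 177100. Through P₁: C(2, 1)·C(23, 18) = 67298. Through P₂: C(10, 7)·C(15, 12) = 54600. Since P₁ is strictly southwest of P₂, a monotone path through both must visit P₁ then P₂; paths through both = C(2, 1)·C(8, 6)·C(15, 12) = 25480. Avoid both = 177100 − 67298 − 54600 + 25480 = 80682.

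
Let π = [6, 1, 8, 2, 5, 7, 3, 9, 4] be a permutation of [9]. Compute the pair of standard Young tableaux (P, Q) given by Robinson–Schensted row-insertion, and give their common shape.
P = [1, 2, 3, 4, 9] / [5, 7] / [6, 8];  Q = [1, 3, 5, 6, 8] / [2, 4] / [7, 9];  common shape = (5, 2, 2)

Row-insert the values π_1, π_2, … into P one at a time, bumping the leftmost entry strictly greater than the inserted value down to the next row. The recording tableau Q records, in position (i, j), the step at which that cell was added to P.
  Insert 6 (step 1): P = [6];  Q = [1]
  Insert 1 (step 2): P = [1] / [6];  Q = [1] / [2]
  Insert 8 (step 3): P = [1, 8] / [6];  Q = [1, 3] / [2]
  Insert 2 (step 4): P = [1, 2] / [6, 8];  Q = [1, 3] / [2, 4]
  Insert 5 (step 5): P = [1, 2, 5] / [6, 8];  Q = [1, 3, 5] / [2, 4]
  Insert 7 (step 6): P = [1, 2, 5, 7] / [6, 8];  Q = [1, 3, 5, 6] / [2, 4]
  Insert 3 (step 7): P = [1, 2, 3, 7] / [5, 8] / [6];  Q = [1, 3, 5, 6] / [2, 4] / [7]
  Insert 9 (step 8): P = [1, 2, 3, 7, 9] / [5, 8] / [6];  Q = [1, 3, 5, 6, 8] / [2, 4] / [7]
  Insert 4 (step 9): P = [1, 2, 3, 4, 9] / [5, 7] / [6, 8];  Q = [1, 3, 5, 6, 8] / [2, 4] / [7, 9]
Final shape: (5, 2, 2).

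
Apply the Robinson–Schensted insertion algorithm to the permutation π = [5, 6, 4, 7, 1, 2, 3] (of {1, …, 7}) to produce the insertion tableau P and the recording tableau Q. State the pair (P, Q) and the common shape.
P = [1, 2, 3] / [4, 6, 7] / [5];  Q = [1, 2, 4] / [3, 6, 7] / [5];  common shape = (3, 3, 1)

Row-insert the values π_1, π_2, … into P one at a time, bumping the leftmost entry strictly greater than the inserted value down to the next row. The recording tableau Q records, in position (i, j), the step at which that cell was added to P.
  Insert 5 (step 1): P = [5];  Q = [1]
  Insert 6 (step 2): P = [5, 6];  Q = [1, 2]
  Insert 4 (step 3): P = [4, 6] / [5];  Q = [1, 2] / [3]
  Insert 7 (step 4): P = [4, 6, 7] / [5];  Q = [1, 2, 4] / [3]
  Insert 1 (step 5): P = [1, 6, 7] / [4] / [5];  Q = [1, 2, 4] / [3] / [5]
  Insert 2 (step 6): P = [1, 2, 7] / [4, 6] / [5];  Q = [1, 2, 4] / [3, 6] / [5]
  Insert 3 (step 7): P = [1, 2, 3] / [4, 6, 7] / [5];  Q = [1, 2, 4] / [3, 6, 7] / [5]
Final shape: (3, 3, 1).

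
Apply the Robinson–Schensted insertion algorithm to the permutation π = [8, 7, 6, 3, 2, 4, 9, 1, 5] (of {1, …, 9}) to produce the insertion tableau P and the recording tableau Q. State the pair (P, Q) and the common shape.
P = [1, 4, 5] / [2, 9] / [3] / [6] / [7] / [8];  Q = [1, 6, 7] / [2, 9] / [3] / [4] / [5] / [8];  common shape = (3, 2, 1, 1, 1, 1)

Row-insert the values π_1, π_2, … into P one at a time, bumping the leftmost entry strictly greater than the inserted value down to the next row. The recording tableau Q records, in position (i, j), the step at which that cell was added to P.
  Insert 8 (step 1): P = [8];  Q = [1]
  Insert 7 (step 2): P = [7] / [8];  Q = [1] / [2]
  Insert 6 (step 3): P = [6] / [7] / [8];  Q = [1] / [2] / [3]
  Insert 3 (step 4): P = [3] / [6] / [7] / [8];  Q = [1] / [2] / [3] / [4]
  Insert 2 (step 5): P = [2] / [3] / [6] / [7] / [8];  Q = [1] / [2] / [3] / [4] / [5]
  Insert 4 (step 6): P = [2, 4] / [3] / [6] / [7] / [8];  Q = [1, 6] / [2] / [3] / [4] / [5]
  Insert 9 (step 7): P = [2, 4, 9] / [3] / [6] / [7] / [8];  Q = [1, 6, 7] / [2] / [3] / [4] / [5]
  Insert 1 (step 8): P = [1, 4, 9] / [2] / [3] / [6] / [7] / [8];  Q = [1, 6, 7] / [2] / [3] / [4] / [5] / [8]
  Insert 5 (step 9): P = [1, 4, 5] / [2, 9] / [3] / [6] / [7] / [8];  Q = [1, 6, 7] / [2, 9] / [3] / [4] / [5] / [8]
Final shape: (3, 2, 1, 1, 1, 1).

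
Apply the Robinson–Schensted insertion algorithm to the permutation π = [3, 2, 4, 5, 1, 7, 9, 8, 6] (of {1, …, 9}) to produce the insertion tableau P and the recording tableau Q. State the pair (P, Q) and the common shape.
P = [1, 4, 5, 6, 8] / [2, 7] / [3, 9];  Q = [1, 3, 4, 6, 7] / [2, 8] / [5, 9];  common shape = (5, 2, 2)

Row-insert the values π_1, π_2, … into P one at a time, bumping the leftmost entry strictly greater than the inserted value down to the next row. The recording tableau Q records, in position (i, j), the step at which that cell was added to P.
  Insert 3 (step 1): P = [3];  Q = [1]
  Insert 2 (step 2): P = [2] / [3];  Q = [1] / [2]
  Insert 4 (step 3): P = [2, 4] / [3];  Q = [1, 3] / [2]
  Insert 5 (step 4): P = [2, 4, 5] / [3];  Q = [1, 3, 4] / [2]
  Insert 1 (step 5): P = [1, 4, 5] / [2] / [3];  Q = [1, 3, 4] / [2] / [5]
  Insert 7 (step 6): P = [1, 4, 5, 7] / [2] / [3];  Q = [1, 3, 4, 6] / [2] / [5]
  Insert 9 (step 7): P = [1, 4, 5, 7, 9] / [2] / [3];  Q = [1, 3, 4, 6, 7] / [2] / [5]
  Insert 8 (step 8): P = [1, 4, 5, 7, 8] / [2, 9] / [3];  Q = [1, 3, 4, 6, 7] / [2, 8] / [5]
  Insert 6 (step 9): P = [1, 4, 5, 6, 8] / [2, 7] / [3, 9];  Q = [1, 3, 4, 6, 7] / [2, 8] / [5, 9]
Final shape: (5, 2, 2).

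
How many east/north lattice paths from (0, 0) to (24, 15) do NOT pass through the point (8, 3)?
Number of paths = 20121251085

Total paths from (0, 0) to (24, 15): C(39, 24) = 25140840660. Paths through (8, 3): (paths (0, 0) → (8, 3)) × (paths (8, 3) → (24, 15)) = C(11, 8) · C(28, 16) = 165 · 30421755 = 5019589575. Avoidance count = 25140840660 − 5019589575 = 20121251085.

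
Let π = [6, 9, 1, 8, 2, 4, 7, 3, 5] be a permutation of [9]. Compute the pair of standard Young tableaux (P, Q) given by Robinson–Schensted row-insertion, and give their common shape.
P = [1, 2, 3, 5] / [4, 7] / [6, 8] / [9];  Q = [1, 2, 6, 7] / [3, 4] / [5, 9] / [8];  common shape = (4, 2, 2, 1)

Row-insert the values π_1, π_2, … into P one at a time, bumping the leftmost entry strictly greater than the inserted value down to the next row. The recording tableau Q records, in position (i, j), the step at which that cell was added to P.
  Insert 6 (step 1): P = [6];  Q = [1]
  Insert 9 (step 2): P = [6, 9];  Q = [1, 2]
  Insert 1 (step 3): P = [1, 9] / [6];  Q = [1, 2] / [3]
  Insert 8 (step 4): P = [1, 8] / [6, 9];  Q = [1, 2] / [3, 4]
  Insert 2 (step 5): P = [1, 2] / [6, 8] / [9];  Q = [1, 2] / [3, 4] / [5]
  Insert 4 (step 6): P = [1, 2, 4] / [6, 8] / [9];  Q = [1, 2, 6] / [3, 4] / [5]
  Insert 7 (step 7): P = [1, 2, 4, 7] / [6, 8] / [9];  Q = [1, 2, 6, 7] / [3, 4] / [5]
  Insert 3 (step 8): P = [1, 2, 3, 7] / [4, 8] / [6] / [9];  Q = [1, 2, 6, 7] / [3, 4] / [5] / [8]
  Insert 5 (step 9): P = [1, 2, 3, 5] / [4, 7] / [6, 8] / [9];  Q = [1, 2, 6, 7] / [3, 4] / [5, 9] / [8]
Final shape: (4, 2, 2, 1).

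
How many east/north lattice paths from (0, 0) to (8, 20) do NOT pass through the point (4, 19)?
Number of paths = 3063830

Total paths from (0, 0) to (8, 20): C(28, 8) = 3108105. Paths through (4, 19): (paths (0, 0) → (4, 19)) × (paths (4, 19) → (8, 20)) = C(23, 4) · C(5, 4) = 8855 · 5 = 44275. Avoidance count = 3108105 − 44275 = 3063830.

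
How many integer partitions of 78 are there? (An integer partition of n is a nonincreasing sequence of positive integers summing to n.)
p(78) = 12132164

Compute p(n) via the recurrence p(n, m) = p(n, m−1) + p(n−m, m), where p(n, m) counts partitions of n with all parts ≤ m and p(n) = p(n, n). The base cases are p(0, m) = 1 and p(n, 0) = 0 for n > 0. Filling the table yields p(78) = 12132164. (Euler's pentagonal recurrence is an alternative.)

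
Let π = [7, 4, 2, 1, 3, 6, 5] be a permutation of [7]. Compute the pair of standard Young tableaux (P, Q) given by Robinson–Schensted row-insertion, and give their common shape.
P = [1, 3, 5] / [2, 6] / [4] / [7];  Q = [1, 5, 6] / [2, 7] / [3] / [4];  common shape = (3, 2, 1, 1)

Row-insert the values π_1, π_2, … into P one at a time, bumping the leftmost entry strictly greater than the inserted value down to the next row. The recording tableau Q records, in position (i, j), the step at which that cell was added to P.
  Insert 7 (step 1): P = [7];  Q = [1]
  Insert 4 (step 2): P = [4] / [7];  Q = [1] / [2]
  Insert 2 (step 3): P = [2] / [4] / [7];  Q = [1] / [2] / [3]
  Insert 1 (step 4): P = [1] / [2] / [4] / [7];  Q = [1] / [2] / [3] / [4]
  Insert 3 (step 5): P = [1, 3] / [2] / [4] / [7];  Q = [1, 5] / [2] / [3] / [4]
  Insert 6 (step 6): P = [1, 3, 6] / [2] / [4] / [7];  Q = [1, 5, 6] / [2] / [3] / [4]
  Insert 5 (step 7): P = [1, 3, 5] / [2, 6] / [4] / [7];  Q = [1, 5, 6] / [2, 7] / [3] / [4]
Final shape: (3, 2, 1, 1).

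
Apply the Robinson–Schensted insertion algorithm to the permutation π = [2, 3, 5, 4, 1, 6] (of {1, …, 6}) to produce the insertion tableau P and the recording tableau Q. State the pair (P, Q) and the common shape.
P = [1, 3, 4, 6] / [2] / [5];  Q = [1, 2, 3, 6] / [4] / [5];  common shape = (4, 1, 1)

Row-insert the values π_1, π_2, … into P one at a time, bumping the leftmost entry strictly greater than the inserted value down to the next row. The recording tableau Q records, in position (i, j), the step at which that cell was added to P.
  Insert 2 (step 1): P = [2];  Q = [1]
  Insert 3 (step 2): P = [2, 3];  Q = [1, 2]
  Insert 5 (step 3): P = [2, 3, 5];  Q = [1, 2, 3]
  Insert 4 (step 4): P = [2, 3, 4] / [5];  Q = [1, 2, 3] / [4]
  Insert 1 (step 5): P = [1, 3, 4] / [2] / [5];  Q = [1, 2, 3] / [4] / [5]
  Insert 6 (step 6): P = [1, 3, 4, 6] / [2] / [5];  Q = [1, 2, 3, 6] / [4] / [5]
Final shape: (4, 1, 1).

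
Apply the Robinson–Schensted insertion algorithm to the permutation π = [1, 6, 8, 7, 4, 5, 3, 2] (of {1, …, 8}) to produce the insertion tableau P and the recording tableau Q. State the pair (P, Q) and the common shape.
P = [1, 2, 5] / [3, 7] / [4] / [6] / [8];  Q = [1, 2, 3] / [4, 6] / [5] / [7] / [8];  common shape = (3, 2, 1, 1, 1)

Row-insert the values π_1, π_2, … into P one at a time, bumping the leftmost entry strictly greater than the inserted value down to the next row. The recording tableau Q records, in position (i, j), the step at which that cell was added to P.
  Insert 1 (step 1): P = [1];  Q = [1]
  Insert 6 (step 2): P = [1, 6];  Q = [1, 2]
  Insert 8 (step 3): P = [1, 6, 8];  Q = [1, 2, 3]
  Insert 7 (step 4): P = [1, 6, 7] / [8];  Q = [1, 2, 3] / [4]
  Insert 4 (step 5): P = [1, 4, 7] / [6] / [8];  Q = [1, 2, 3] / [4] / [5]
  Insert 5 (step 6): P = [1, 4, 5] / [6, 7] / [8];  Q = [1, 2, 3] / [4, 6] / [5]
  Insert 3 (step 7): P = [1, 3, 5] / [4, 7] / [6] / [8];  Q = [1, 2, 3] / [4, 6] / [5] / [7]
  Insert 2 (step 8): P = [1, 2, 5] / [3, 7] / [4] / [6] / [8];  Q = [1, 2, 3] / [4, 6] / [5] / [7] / [8]
Final shape: (3, 2, 1, 1, 1).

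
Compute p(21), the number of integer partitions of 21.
p(21) = 792

Compute p(n) via the recurrence p(n, m) = p(n, m−1) + p(n−m, m), where p(n, m) counts partitions of n with all parts ≤ m and p(n) = p(n, n). The base cases are p(0, m) = 1 and p(n, 0) = 0 for n > 0. Filling the table yields p(21) = 792. (Euler's pentagonal recurrence is an alternative.)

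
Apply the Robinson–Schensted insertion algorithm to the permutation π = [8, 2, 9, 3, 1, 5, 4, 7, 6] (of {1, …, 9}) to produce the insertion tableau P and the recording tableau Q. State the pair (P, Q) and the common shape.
P = [1, 3, 4, 6] / [2, 5, 7] / [8, 9];  Q = [1, 3, 6, 8] / [2, 4, 9] / [5, 7];  common shape = (4, 3, 2)

Row-insert the values π_1, π_2, … into P one at a time, bumping the leftmost entry strictly greater than the inserted value down to the next row. The recording tableau Q records, in position (i, j), the step at which that cell was added to P.
  Insert 8 (step 1): P = [8];  Q = [1]
  Insert 2 (step 2): P = [2] / [8];  Q = [1] / [2]
  Insert 9 (step 3): P = [2, 9] / [8];  Q = [1, 3] / [2]
  Insert 3 (step 4): P = [2, 3] / [8, 9];  Q = [1, 3] / [2, 4]
  Insert 1 (step 5): P = [1, 3] / [2, 9] / [8];  Q = [1, 3] / [2, 4] / [5]
  Insert 5 (step 6): P = [1, 3, 5] / [2, 9] / [8];  Q = [1, 3, 6] / [2, 4] / [5]
  Insert 4 (step 7): P = [1, 3, 4] / [2, 5] / [8, 9];  Q = [1, 3, 6] / [2, 4] / [5, 7]
  Insert 7 (step 8): P = [1, 3, 4, 7] / [2, 5] / [8, 9];  Q = [1, 3, 6, 8] / [2, 4] / [5, 7]
  Insert 6 (step 9): P = [1, 3, 4, 6] / [2, 5, 7] / [8, 9];  Q = [1, 3, 6, 8] / [2, 4, 9] / [5, 7]
Final shape: (4, 3, 2).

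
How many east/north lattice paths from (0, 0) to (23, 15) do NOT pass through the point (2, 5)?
Number of paths = 14539891095

Total paths from (0, 0) to (23, 15): C(38, 23) = 15471286560. Paths through (2, 5): (paths (0, 0) → (2, 5)) × (paths (2, 5) → (23, 15)) = C(7, 2) · C(31, 21) = 21 · 44352165 = 931395465. Avoidance count = 15471286560 − 931395465 = 14539891095.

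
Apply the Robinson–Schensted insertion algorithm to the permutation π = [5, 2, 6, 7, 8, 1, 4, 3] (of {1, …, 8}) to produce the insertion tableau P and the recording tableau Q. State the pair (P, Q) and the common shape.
P = [1, 3, 7, 8] / [2, 4] / [5, 6];  Q = [1, 3, 4, 5] / [2, 7] / [6, 8];  common shape = (4, 2, 2)

Row-insert the values π_1, π_2, … into P one at a time, bumping the leftmost entry strictly greater than the inserted value down to the next row. The recording tableau Q records, in position (i, j), the step at which that cell was added to P.
  Insert 5 (step 1): P = [5];  Q = [1]
  Insert 2 (step 2): P = [2] / [5];  Q = [1] / [2]
  Insert 6 (step 3): P = [2, 6] / [5];  Q = [1, 3] / [2]
  Insert 7 (step 4): P = [2, 6, 7] / [5];  Q = [1, 3, 4] / [2]
  Insert 8 (step 5): P = [2, 6, 7, 8] / [5];  Q = [1, 3, 4, 5] / [2]
  Insert 1 (step 6): P = [1, 6, 7, 8] / [2] / [5];  Q = [1, 3, 4, 5] / [2] / [6]
  Insert 4 (step 7): P = [1, 4, 7, 8] / [2, 6] / [5];  Q = [1, 3, 4, 5] / [2, 7] / [6]
  Insert 3 (step 8): P = [1, 3, 7, 8] / [2, 4] / [5, 6];  Q = [1, 3, 4, 5] / [2, 7] / [6, 8]
Final shape: (4, 2, 2).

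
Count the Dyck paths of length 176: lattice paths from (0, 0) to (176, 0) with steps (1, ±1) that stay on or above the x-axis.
C_88 = 64633260585762914370496637486146181462681535261000

These Dyck paths are counted by the Catalan number C_n = (1/(n + 1)) · C(2n, n). For n = 88: C_88 = (1/89) · C(176, 88) = 5752360192132899378974200736267010150178656638229000/89 = 64633260585762914370496637486146181462681535261000.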